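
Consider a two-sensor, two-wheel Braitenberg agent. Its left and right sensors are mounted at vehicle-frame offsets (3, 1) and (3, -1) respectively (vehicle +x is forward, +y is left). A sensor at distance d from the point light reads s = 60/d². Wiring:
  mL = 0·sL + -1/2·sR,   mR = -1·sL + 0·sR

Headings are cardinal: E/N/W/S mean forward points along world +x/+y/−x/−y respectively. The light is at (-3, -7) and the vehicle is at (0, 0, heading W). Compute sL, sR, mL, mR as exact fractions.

5/3 15/16 -15/32 -5/3

left sensor world pos  = (-3, -1); dL² = 36
right sensor world pos = (-3, 1); dR² = 64
sL = 60/36 = 5/3
sR = 60/64 = 15/16
mL = 0·sL + -1/2·sR = -15/32
mR = -1·sL + 0·sR = -5/3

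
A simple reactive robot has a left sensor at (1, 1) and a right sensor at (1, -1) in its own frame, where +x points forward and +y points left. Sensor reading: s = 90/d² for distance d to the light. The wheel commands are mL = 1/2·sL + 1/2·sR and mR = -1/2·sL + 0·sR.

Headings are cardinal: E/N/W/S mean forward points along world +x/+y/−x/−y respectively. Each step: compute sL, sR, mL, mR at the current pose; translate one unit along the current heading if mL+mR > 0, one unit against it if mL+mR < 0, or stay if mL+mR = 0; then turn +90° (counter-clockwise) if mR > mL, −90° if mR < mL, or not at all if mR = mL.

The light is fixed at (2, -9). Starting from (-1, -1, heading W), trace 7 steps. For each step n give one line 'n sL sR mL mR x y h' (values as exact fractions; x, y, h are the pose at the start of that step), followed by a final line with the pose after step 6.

0 18/13 90/97 1458/1261 -9/13 -1 -1 W
1 45/53 1 49/53 -45/106 -2 -1 N
2 90/109 90/73 8190/7957 -45/109 -2 0 E
3 45/34 9/8 333/272 -45/68 -1 0 S
4 18/13 90/97 1458/1261 -9/13 -1 -1 W
5 45/53 1 49/53 -45/106 -2 -1 N
6 90/109 90/73 8190/7957 -45/109 -2 0 E
final -1 0 S

n=0: pose=(-1,-1,W); sL=18/13, sR=90/97; mL=1458/1261, mR=-9/13; mL+mR=45/97 → advance +1; mR−mL=-2331/1261 → turn -1·90°
n=1: pose=(-2,-1,N); sL=45/53, sR=1; mL=49/53, mR=-45/106; mL+mR=1/2 → advance +1; mR−mL=-143/106 → turn -1·90°
n=2: pose=(-2,0,E); sL=90/109, sR=90/73; mL=8190/7957, mR=-45/109; mL+mR=45/73 → advance +1; mR−mL=-11475/7957 → turn -1·90°
n=3: pose=(-1,0,S); sL=45/34, sR=9/8; mL=333/272, mR=-45/68; mL+mR=9/16 → advance +1; mR−mL=-513/272 → turn -1·90°
n=4: pose=(-1,-1,W); sL=18/13, sR=90/97; mL=1458/1261, mR=-9/13; mL+mR=45/97 → advance +1; mR−mL=-2331/1261 → turn -1·90°
n=5: pose=(-2,-1,N); sL=45/53, sR=1; mL=49/53, mR=-45/106; mL+mR=1/2 → advance +1; mR−mL=-143/106 → turn -1·90°
n=6: pose=(-2,0,E); sL=90/109, sR=90/73; mL=8190/7957, mR=-45/109; mL+mR=45/73 → advance +1; mR−mL=-11475/7957 → turn -1·90°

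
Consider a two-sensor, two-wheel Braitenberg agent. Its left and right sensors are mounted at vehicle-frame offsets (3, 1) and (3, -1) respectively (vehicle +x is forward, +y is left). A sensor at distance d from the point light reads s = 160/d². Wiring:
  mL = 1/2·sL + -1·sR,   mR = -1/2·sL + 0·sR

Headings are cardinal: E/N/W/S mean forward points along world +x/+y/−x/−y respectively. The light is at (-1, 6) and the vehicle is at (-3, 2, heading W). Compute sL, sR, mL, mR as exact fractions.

left sensor world pos  = (-6, 1); dL² = 50
right sensor world pos = (-6, 3); dR² = 34
sL = 160/50 = 16/5
sR = 160/34 = 80/17
mL = 1/2·sL + -1·sR = -264/85
mR = -1/2·sL + 0·sR = -8/5

16/5 80/17 -264/85 -8/5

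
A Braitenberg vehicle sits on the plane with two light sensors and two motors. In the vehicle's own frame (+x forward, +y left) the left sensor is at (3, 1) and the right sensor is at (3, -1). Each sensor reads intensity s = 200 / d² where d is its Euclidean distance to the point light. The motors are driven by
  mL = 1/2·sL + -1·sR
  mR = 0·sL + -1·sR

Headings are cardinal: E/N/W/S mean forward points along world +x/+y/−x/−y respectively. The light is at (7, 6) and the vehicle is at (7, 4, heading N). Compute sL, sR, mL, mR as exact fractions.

left sensor world pos  = (6, 7); dL² = 2
right sensor world pos = (8, 7); dR² = 2
sL = 200/2 = 100
sR = 200/2 = 100
mL = 1/2·sL + -1·sR = -50
mR = 0·sL + -1·sR = -100

100 100 -50 -100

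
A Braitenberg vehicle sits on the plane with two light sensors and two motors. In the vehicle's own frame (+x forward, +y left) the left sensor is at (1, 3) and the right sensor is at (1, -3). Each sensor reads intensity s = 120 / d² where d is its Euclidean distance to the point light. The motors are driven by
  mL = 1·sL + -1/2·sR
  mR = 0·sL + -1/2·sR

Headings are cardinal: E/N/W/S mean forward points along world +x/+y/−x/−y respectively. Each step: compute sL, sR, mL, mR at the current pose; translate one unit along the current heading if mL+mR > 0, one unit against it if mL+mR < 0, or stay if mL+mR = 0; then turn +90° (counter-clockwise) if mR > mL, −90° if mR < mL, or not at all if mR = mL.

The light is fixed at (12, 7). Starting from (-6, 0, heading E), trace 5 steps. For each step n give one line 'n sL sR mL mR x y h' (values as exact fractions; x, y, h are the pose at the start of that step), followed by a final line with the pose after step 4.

n=0: pose=(-6,0,E); sL=24/61, sR=120/389; mL=5676/23729, mR=-60/389; mL+mR=2016/23729 → advance +1; mR−mL=-24/61 → turn -1·90°
n=1: pose=(-5,0,S); sL=6/13, sR=15/58; mL=501/1508, mR=-15/116; mL+mR=153/754 → advance +1; mR−mL=-6/13 → turn -1·90°
n=2: pose=(-5,-1,W); sL=24/89, sR=120/349; mL=3036/31061, mR=-60/349; mL+mR=-2304/31061 → advance -1; mR−mL=-24/89 → turn -1·90°
n=3: pose=(-4,-1,N); sL=12/41, sR=60/109; mL=78/4469, mR=-30/109; mL+mR=-1152/4469 → advance -1; mR−mL=-12/41 → turn -1·90°
n=4: pose=(-4,-2,E); sL=40/87, sR=40/123; mL=1060/3567, mR=-20/123; mL+mR=160/1189 → advance +1; mR−mL=-40/87 → turn -1·90°

0 24/61 120/389 5676/23729 -60/389 -6 0 E
1 6/13 15/58 501/1508 -15/116 -5 0 S
2 24/89 120/349 3036/31061 -60/349 -5 -1 W
3 12/41 60/109 78/4469 -30/109 -4 -1 N
4 40/87 40/123 1060/3567 -20/123 -4 -2 E
final -3 -2 S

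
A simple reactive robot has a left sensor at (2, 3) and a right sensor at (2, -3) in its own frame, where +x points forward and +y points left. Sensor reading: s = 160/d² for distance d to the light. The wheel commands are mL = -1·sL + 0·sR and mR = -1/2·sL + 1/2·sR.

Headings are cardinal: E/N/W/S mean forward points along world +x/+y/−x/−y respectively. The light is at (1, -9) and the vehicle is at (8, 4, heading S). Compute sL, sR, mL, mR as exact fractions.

left sensor world pos  = (11, 2); dL² = 221
right sensor world pos = (5, 2); dR² = 137
sL = 160/221 = 160/221
sR = 160/137 = 160/137
mL = -1·sL + 0·sR = -160/221
mR = -1/2·sL + 1/2·sR = 6720/30277

160/221 160/137 -160/221 6720/30277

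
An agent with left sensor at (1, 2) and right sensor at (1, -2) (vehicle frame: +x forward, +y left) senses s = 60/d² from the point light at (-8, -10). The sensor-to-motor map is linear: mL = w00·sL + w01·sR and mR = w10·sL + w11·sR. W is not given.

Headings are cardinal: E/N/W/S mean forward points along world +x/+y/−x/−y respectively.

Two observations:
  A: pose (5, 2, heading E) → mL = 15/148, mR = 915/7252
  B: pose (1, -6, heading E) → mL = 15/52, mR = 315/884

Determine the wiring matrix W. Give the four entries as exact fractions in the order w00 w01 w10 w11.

obs A: pose=(5,2,E) → sL=15/98, sR=15/74, mL=15/148, mR=915/7252
obs B: pose=(1,-6,E) → sL=15/34, sR=15/26, mL=15/52, mR=315/884
sensor matrix S = [[15/98, 15/74], [15/34, 15/26]]; det S = -450/400673
solve [mL_A; mL_B] = S·[w00; w01] and [mR_A; mR_B] = S·[w10; w11]:
  w00 = 0, w01 = 1/2, w10 = -1/2, w11 = 1

0 1/2 -1/2 1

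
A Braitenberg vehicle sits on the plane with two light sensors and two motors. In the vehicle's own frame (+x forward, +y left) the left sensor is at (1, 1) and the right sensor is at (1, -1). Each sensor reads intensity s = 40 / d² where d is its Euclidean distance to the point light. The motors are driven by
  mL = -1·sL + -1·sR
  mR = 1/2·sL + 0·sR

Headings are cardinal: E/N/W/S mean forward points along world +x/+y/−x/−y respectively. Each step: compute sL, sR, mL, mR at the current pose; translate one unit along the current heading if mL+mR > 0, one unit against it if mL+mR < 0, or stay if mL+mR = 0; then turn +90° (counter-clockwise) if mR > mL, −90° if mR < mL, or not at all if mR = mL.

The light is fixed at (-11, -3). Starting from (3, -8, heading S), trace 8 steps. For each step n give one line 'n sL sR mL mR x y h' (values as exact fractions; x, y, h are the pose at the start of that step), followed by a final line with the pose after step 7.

n=0: pose=(3,-8,S); sL=40/261, sR=8/41; mL=-3728/10701, mR=20/261; mL+mR=-2908/10701 → advance -1; mR−mL=1516/3567 → turn +1·90°
n=1: pose=(3,-7,E); sL=20/117, sR=4/25; mL=-968/2925, mR=10/117; mL+mR=-718/2925 → advance -1; mR−mL=406/975 → turn +1·90°
n=2: pose=(2,-7,N); sL=40/153, sR=8/41; mL=-2864/6273, mR=20/153; mL+mR=-2044/6273 → advance -1; mR−mL=1228/2091 → turn +1·90°
n=3: pose=(2,-8,W); sL=2/9, sR=1/4; mL=-17/36, mR=1/9; mL+mR=-13/36 → advance -1; mR−mL=7/12 → turn +1·90°
n=4: pose=(3,-8,S); sL=40/261, sR=8/41; mL=-3728/10701, mR=20/261; mL+mR=-2908/10701 → advance -1; mR−mL=1516/3567 → turn +1·90°
n=5: pose=(3,-7,E); sL=20/117, sR=4/25; mL=-968/2925, mR=10/117; mL+mR=-718/2925 → advance -1; mR−mL=406/975 → turn +1·90°
n=6: pose=(2,-7,N); sL=40/153, sR=8/41; mL=-2864/6273, mR=20/153; mL+mR=-2044/6273 → advance -1; mR−mL=1228/2091 → turn +1·90°
n=7: pose=(2,-8,W); sL=2/9, sR=1/4; mL=-17/36, mR=1/9; mL+mR=-13/36 → advance -1; mR−mL=7/12 → turn +1·90°

0 40/261 8/41 -3728/10701 20/261 3 -8 S
1 20/117 4/25 -968/2925 10/117 3 -7 E
2 40/153 8/41 -2864/6273 20/153 2 -7 N
3 2/9 1/4 -17/36 1/9 2 -8 W
4 40/261 8/41 -3728/10701 20/261 3 -8 S
5 20/117 4/25 -968/2925 10/117 3 -7 E
6 40/153 8/41 -2864/6273 20/153 2 -7 N
7 2/9 1/4 -17/36 1/9 2 -8 W
final 3 -8 S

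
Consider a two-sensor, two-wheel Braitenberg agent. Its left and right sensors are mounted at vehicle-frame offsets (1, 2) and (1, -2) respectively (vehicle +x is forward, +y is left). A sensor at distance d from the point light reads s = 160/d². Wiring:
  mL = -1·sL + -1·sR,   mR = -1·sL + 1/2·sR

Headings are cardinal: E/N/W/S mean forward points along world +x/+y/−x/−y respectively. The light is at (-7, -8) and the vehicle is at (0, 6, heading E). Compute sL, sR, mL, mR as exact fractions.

1/2 10/13 -33/26 -3/26

left sensor world pos  = (1, 8); dL² = 320
right sensor world pos = (1, 4); dR² = 208
sL = 160/320 = 1/2
sR = 160/208 = 10/13
mL = -1·sL + -1·sR = -33/26
mR = -1·sL + 1/2·sR = -3/26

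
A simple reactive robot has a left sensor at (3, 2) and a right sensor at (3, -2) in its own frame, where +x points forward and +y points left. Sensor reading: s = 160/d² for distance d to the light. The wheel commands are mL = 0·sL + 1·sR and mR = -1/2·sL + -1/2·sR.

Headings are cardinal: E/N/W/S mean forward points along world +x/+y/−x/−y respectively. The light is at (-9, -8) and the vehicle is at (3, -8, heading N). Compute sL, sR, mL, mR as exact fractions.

left sensor world pos  = (1, -5); dL² = 109
right sensor world pos = (5, -5); dR² = 205
sL = 160/109 = 160/109
sR = 160/205 = 32/41
mL = 0·sL + 1·sR = 32/41
mR = -1/2·sL + -1/2·sR = -5024/4469

160/109 32/41 32/41 -5024/4469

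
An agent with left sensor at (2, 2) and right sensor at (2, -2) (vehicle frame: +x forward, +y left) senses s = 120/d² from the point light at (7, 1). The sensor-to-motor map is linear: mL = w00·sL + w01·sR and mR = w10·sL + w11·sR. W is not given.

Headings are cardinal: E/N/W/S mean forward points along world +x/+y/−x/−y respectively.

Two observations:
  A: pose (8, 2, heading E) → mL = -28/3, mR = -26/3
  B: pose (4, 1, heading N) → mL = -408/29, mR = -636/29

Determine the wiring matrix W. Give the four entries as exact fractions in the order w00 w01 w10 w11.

-1/2 -1/2 1/2 -1

obs A: pose=(8,2,E) → sL=20/3, sR=12, mL=-28/3, mR=-26/3
obs B: pose=(4,1,N) → sL=120/29, sR=24, mL=-408/29, mR=-636/29
sensor matrix S = [[20/3, 12], [120/29, 24]]; det S = 3200/29
solve [mL_A; mL_B] = S·[w00; w01] and [mR_A; mR_B] = S·[w10; w11]:
  w00 = -1/2, w01 = -1/2, w10 = 1/2, w11 = -1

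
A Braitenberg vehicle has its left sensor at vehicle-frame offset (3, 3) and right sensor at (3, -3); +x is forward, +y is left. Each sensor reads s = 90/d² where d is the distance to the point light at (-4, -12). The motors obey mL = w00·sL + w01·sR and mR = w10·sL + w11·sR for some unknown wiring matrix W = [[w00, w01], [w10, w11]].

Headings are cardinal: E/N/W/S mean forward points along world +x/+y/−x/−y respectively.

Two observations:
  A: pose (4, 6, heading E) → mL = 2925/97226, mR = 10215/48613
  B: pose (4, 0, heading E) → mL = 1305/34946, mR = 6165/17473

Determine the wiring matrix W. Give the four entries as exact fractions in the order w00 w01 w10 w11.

obs A: pose=(4,6,E) → sL=45/281, sR=45/173, mL=2925/97226, mR=10215/48613
obs B: pose=(4,0,E) → sL=45/173, sR=45/101, mL=1305/34946, mR=6165/17473
sensor matrix S = [[45/281, 45/173], [45/173, 45/101]]; det S = 3134700/849414949
solve [mL_A; mL_B] = S·[w00; w01] and [mR_A; mR_B] = S·[w10; w11]:
  w00 = 1, w01 = -1/2, w10 = 1/2, w11 = 1/2

1 -1/2 1/2 1/2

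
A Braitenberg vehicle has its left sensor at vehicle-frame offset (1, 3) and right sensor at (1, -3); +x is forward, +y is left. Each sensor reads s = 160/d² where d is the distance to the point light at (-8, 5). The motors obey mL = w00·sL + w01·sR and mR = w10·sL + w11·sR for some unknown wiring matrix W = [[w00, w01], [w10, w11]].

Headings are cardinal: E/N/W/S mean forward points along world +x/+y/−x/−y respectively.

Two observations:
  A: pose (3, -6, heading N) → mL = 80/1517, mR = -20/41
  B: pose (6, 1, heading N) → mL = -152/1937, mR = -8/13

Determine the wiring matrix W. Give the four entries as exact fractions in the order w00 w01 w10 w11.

-1/2 1 -1/2 0

obs A: pose=(3,-6,N) → sL=40/41, sR=20/37, mL=80/1517, mR=-20/41
obs B: pose=(6,1,N) → sL=16/13, sR=80/149, mL=-152/1937, mR=-8/13
sensor matrix S = [[40/41, 20/37], [16/13, 80/149]]; det S = -415680/2938429
solve [mL_A; mL_B] = S·[w00; w01] and [mR_A; mR_B] = S·[w10; w11]:
  w00 = -1/2, w01 = 1, w10 = -1/2, w11 = 0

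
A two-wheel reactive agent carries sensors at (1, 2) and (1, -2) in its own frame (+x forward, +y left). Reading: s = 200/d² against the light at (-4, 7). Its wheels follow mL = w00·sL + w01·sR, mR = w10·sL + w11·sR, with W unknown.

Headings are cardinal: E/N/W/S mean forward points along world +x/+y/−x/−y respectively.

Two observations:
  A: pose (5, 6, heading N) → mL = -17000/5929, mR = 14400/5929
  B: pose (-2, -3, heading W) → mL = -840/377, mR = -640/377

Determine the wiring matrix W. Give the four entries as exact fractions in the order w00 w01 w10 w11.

obs A: pose=(5,6,N) → sL=200/49, sR=200/121, mL=-17000/5929, mR=14400/5929
obs B: pose=(-2,-3,W) → sL=40/29, sR=40/13, mL=-840/377, mR=-640/377
sensor matrix S = [[200/49, 200/121], [40/29, 40/13]]; det S = 22976000/2235233
solve [mL_A; mL_B] = S·[w00; w01] and [mR_A; mR_B] = S·[w10; w11]:
  w00 = -1/2, w01 = -1/2, w10 = 1, w11 = -1

-1/2 -1/2 1 -1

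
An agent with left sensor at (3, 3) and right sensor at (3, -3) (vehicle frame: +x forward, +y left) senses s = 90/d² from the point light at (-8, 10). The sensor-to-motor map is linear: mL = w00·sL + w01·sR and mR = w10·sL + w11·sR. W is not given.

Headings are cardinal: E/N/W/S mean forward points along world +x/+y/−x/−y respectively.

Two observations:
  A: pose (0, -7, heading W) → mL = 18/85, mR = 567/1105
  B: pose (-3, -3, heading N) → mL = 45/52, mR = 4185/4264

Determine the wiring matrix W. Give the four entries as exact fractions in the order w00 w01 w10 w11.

obs A: pose=(0,-7,W) → sL=18/85, sR=90/221, mL=18/85, mR=567/1105
obs B: pose=(-3,-3,N) → sL=45/52, sR=45/82, mL=45/52, mR=4185/4264
sensor matrix S = [[18/85, 90/221], [45/52, 45/82]]; det S = -55647/235586
solve [mL_A; mL_B] = S·[w00; w01] and [mR_A; mR_B] = S·[w10; w11]:
  w00 = 1, w01 = 0, w10 = 1/2, w11 = 1

1 0 1/2 1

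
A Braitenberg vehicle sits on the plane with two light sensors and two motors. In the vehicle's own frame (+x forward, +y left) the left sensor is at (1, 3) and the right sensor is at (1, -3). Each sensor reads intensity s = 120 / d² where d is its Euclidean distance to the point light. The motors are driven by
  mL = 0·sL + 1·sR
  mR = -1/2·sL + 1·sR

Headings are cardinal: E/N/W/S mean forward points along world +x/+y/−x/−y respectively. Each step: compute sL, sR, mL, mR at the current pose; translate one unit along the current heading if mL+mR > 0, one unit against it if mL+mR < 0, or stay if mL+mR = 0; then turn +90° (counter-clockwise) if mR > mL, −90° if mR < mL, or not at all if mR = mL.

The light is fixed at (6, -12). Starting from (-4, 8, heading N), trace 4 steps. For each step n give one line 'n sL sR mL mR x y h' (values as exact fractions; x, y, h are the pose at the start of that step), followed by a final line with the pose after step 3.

n=0: pose=(-4,8,N); sL=12/61, sR=12/49; mL=12/49, mR=438/2989; mL+mR=1170/2989 → advance +1; mR−mL=-6/61 → turn -1·90°
n=1: pose=(-4,9,E); sL=40/219, sR=8/27; mL=8/27, mR=404/1971; mL+mR=988/1971 → advance +1; mR−mL=-20/219 → turn -1·90°
n=2: pose=(-3,9,S); sL=30/109, sR=15/68; mL=15/68, mR=615/7412; mL+mR=1125/3706 → advance +1; mR−mL=-15/109 → turn -1·90°
n=3: pose=(-3,8,W); sL=120/389, sR=120/629; mL=120/629, mR=8940/244681; mL+mR=55620/244681 → advance +1; mR−mL=-60/389 → turn -1·90°

0 12/61 12/49 12/49 438/2989 -4 8 N
1 40/219 8/27 8/27 404/1971 -4 9 E
2 30/109 15/68 15/68 615/7412 -3 9 S
3 120/389 120/629 120/629 8940/244681 -3 8 W
final -4 8 N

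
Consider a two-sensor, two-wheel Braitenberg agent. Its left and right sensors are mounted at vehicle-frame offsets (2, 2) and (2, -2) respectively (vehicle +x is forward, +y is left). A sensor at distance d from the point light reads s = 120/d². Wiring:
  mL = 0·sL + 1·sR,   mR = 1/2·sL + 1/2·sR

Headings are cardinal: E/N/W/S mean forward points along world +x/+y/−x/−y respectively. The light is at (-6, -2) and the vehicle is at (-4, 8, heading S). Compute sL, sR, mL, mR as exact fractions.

left sensor world pos  = (-2, 6); dL² = 80
right sensor world pos = (-6, 6); dR² = 64
sL = 120/80 = 3/2
sR = 120/64 = 15/8
mL = 0·sL + 1·sR = 15/8
mR = 1/2·sL + 1/2·sR = 27/16

3/2 15/8 15/8 27/16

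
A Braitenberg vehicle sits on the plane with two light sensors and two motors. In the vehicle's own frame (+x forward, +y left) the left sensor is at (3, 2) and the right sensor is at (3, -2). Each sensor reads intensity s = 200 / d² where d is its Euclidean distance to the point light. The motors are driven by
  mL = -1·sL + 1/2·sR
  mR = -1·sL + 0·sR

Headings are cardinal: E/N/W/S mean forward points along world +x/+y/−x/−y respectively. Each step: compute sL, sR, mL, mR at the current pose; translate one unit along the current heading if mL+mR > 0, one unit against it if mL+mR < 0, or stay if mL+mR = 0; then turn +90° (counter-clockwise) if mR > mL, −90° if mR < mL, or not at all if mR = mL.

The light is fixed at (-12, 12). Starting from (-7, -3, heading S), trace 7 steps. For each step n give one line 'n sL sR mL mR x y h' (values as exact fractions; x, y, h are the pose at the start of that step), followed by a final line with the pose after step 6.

0 200/373 200/333 -29300/124209 -200/373 -7 -3 S
1 10/13 50/37 -45/481 -10/13 -7 -2 W
2 200/137 40/37 -4660/5069 -200/137 -6 -2 N
3 4/5 20/37 -98/185 -4/5 -6 -3 E
4 200/373 200/333 -29300/124209 -200/373 -7 -3 S
5 10/13 50/37 -45/481 -10/13 -7 -2 W
6 200/137 40/37 -4660/5069 -200/137 -6 -2 N
final -6 -3 E

n=0: pose=(-7,-3,S); sL=200/373, sR=200/333; mL=-29300/124209, mR=-200/373; mL+mR=-95900/124209 → advance -1; mR−mL=-100/333 → turn -1·90°
n=1: pose=(-7,-2,W); sL=10/13, sR=50/37; mL=-45/481, mR=-10/13; mL+mR=-415/481 → advance -1; mR−mL=-25/37 → turn -1·90°
n=2: pose=(-6,-2,N); sL=200/137, sR=40/37; mL=-4660/5069, mR=-200/137; mL+mR=-12060/5069 → advance -1; mR−mL=-20/37 → turn -1·90°
n=3: pose=(-6,-3,E); sL=4/5, sR=20/37; mL=-98/185, mR=-4/5; mL+mR=-246/185 → advance -1; mR−mL=-10/37 → turn -1·90°
n=4: pose=(-7,-3,S); sL=200/373, sR=200/333; mL=-29300/124209, mR=-200/373; mL+mR=-95900/124209 → advance -1; mR−mL=-100/333 → turn -1·90°
n=5: pose=(-7,-2,W); sL=10/13, sR=50/37; mL=-45/481, mR=-10/13; mL+mR=-415/481 → advance -1; mR−mL=-25/37 → turn -1·90°
n=6: pose=(-6,-2,N); sL=200/137, sR=40/37; mL=-4660/5069, mR=-200/137; mL+mR=-12060/5069 → advance -1; mR−mL=-20/37 → turn -1·90°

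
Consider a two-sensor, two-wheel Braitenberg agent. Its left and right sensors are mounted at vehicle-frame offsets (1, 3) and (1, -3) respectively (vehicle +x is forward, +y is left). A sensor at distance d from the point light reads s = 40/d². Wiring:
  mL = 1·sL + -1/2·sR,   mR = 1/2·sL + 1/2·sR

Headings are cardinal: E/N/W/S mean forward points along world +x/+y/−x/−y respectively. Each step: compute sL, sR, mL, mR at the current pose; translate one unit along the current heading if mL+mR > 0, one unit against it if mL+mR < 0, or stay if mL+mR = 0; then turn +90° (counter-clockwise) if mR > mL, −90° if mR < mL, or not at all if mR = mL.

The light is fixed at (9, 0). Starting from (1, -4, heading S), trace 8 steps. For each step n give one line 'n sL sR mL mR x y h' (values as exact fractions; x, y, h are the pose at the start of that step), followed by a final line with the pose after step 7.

0 4/5 20/73 242/365 196/365 1 -4 S
1 8/29 8/17 20/493 184/493 1 -5 W
2 5/9 2/9 4/9 7/18 0 -5 S
3 40/181 40/109 740/19729 5800/19729 0 -6 W
4 20/49 20/109 1690/5341 1580/5341 -1 -6 S
5 40/221 40/137 1060/30277 7160/30277 -1 -7 W
6 5/16 2/13 49/208 97/416 -2 -7 S
7 8/53 40/169 292/8957 1736/8957 -2 -8 W
final -3 -8 S

n=0: pose=(1,-4,S); sL=4/5, sR=20/73; mL=242/365, mR=196/365; mL+mR=6/5 → advance +1; mR−mL=-46/365 → turn -1·90°
n=1: pose=(1,-5,W); sL=8/29, sR=8/17; mL=20/493, mR=184/493; mL+mR=12/29 → advance +1; mR−mL=164/493 → turn +1·90°
n=2: pose=(0,-5,S); sL=5/9, sR=2/9; mL=4/9, mR=7/18; mL+mR=5/6 → advance +1; mR−mL=-1/18 → turn -1·90°
n=3: pose=(0,-6,W); sL=40/181, sR=40/109; mL=740/19729, mR=5800/19729; mL+mR=60/181 → advance +1; mR−mL=5060/19729 → turn +1·90°
n=4: pose=(-1,-6,S); sL=20/49, sR=20/109; mL=1690/5341, mR=1580/5341; mL+mR=30/49 → advance +1; mR−mL=-110/5341 → turn -1·90°
n=5: pose=(-1,-7,W); sL=40/221, sR=40/137; mL=1060/30277, mR=7160/30277; mL+mR=60/221 → advance +1; mR−mL=6100/30277 → turn +1·90°
n=6: pose=(-2,-7,S); sL=5/16, sR=2/13; mL=49/208, mR=97/416; mL+mR=15/32 → advance +1; mR−mL=-1/416 → turn -1·90°
n=7: pose=(-2,-8,W); sL=8/53, sR=40/169; mL=292/8957, mR=1736/8957; mL+mR=12/53 → advance +1; mR−mL=1444/8957 → turn +1·90°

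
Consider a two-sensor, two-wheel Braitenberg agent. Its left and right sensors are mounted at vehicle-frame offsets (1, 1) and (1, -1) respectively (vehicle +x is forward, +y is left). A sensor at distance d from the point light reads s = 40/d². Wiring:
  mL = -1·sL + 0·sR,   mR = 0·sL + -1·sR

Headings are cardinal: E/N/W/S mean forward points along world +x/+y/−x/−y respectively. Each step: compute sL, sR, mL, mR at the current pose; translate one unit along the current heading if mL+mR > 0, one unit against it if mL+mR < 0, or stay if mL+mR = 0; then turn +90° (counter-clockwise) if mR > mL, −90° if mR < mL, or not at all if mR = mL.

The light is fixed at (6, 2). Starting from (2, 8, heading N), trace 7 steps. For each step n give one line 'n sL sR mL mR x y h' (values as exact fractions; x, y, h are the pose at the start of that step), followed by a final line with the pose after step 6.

n=0: pose=(2,8,N); sL=20/37, sR=20/29; mL=-20/37, mR=-20/29; mL+mR=-1320/1073 → advance -1; mR−mL=-160/1073 → turn -1·90°
n=1: pose=(2,7,E); sL=8/9, sR=8/5; mL=-8/9, mR=-8/5; mL+mR=-112/45 → advance -1; mR−mL=-32/45 → turn -1·90°
n=2: pose=(1,7,S); sL=5/4, sR=10/13; mL=-5/4, mR=-10/13; mL+mR=-105/52 → advance -1; mR−mL=25/52 → turn +1·90°
n=3: pose=(1,8,E); sL=8/13, sR=40/41; mL=-8/13, mR=-40/41; mL+mR=-848/533 → advance -1; mR−mL=-192/533 → turn -1·90°
n=4: pose=(0,8,S); sL=4/5, sR=20/37; mL=-4/5, mR=-20/37; mL+mR=-248/185 → advance -1; mR−mL=48/185 → turn +1·90°
n=5: pose=(0,9,E); sL=40/89, sR=40/61; mL=-40/89, mR=-40/61; mL+mR=-6000/5429 → advance -1; mR−mL=-1120/5429 → turn -1·90°
n=6: pose=(-1,9,S); sL=5/9, sR=2/5; mL=-5/9, mR=-2/5; mL+mR=-43/45 → advance -1; mR−mL=7/45 → turn +1·90°

0 20/37 20/29 -20/37 -20/29 2 8 N
1 8/9 8/5 -8/9 -8/5 2 7 E
2 5/4 10/13 -5/4 -10/13 1 7 S
3 8/13 40/41 -8/13 -40/41 1 8 E
4 4/5 20/37 -4/5 -20/37 0 8 S
5 40/89 40/61 -40/89 -40/61 0 9 E
6 5/9 2/5 -5/9 -2/5 -1 9 S
final -1 10 E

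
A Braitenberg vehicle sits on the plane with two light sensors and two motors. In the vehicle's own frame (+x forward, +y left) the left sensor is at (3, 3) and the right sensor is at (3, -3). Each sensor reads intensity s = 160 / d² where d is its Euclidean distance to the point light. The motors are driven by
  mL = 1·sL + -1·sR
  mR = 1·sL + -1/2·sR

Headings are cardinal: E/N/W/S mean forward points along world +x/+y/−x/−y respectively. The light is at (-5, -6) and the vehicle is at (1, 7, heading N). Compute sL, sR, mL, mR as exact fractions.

left sensor world pos  = (-2, 10); dL² = 265
right sensor world pos = (4, 10); dR² = 337
sL = 160/265 = 32/53
sR = 160/337 = 160/337
mL = 1·sL + -1·sR = 2304/17861
mR = 1·sL + -1/2·sR = 6544/17861

32/53 160/337 2304/17861 6544/17861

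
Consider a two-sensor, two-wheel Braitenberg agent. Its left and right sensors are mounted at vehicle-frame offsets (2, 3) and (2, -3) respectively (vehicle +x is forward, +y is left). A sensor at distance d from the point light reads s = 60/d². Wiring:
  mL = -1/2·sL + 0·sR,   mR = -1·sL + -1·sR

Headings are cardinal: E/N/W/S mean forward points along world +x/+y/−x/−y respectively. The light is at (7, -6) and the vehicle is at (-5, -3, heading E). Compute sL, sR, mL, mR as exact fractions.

left sensor world pos  = (-3, 0); dL² = 136
right sensor world pos = (-3, -6); dR² = 100
sL = 60/136 = 15/34
sR = 60/100 = 3/5
mL = -1/2·sL + 0·sR = -15/68
mR = -1·sL + -1·sR = -177/170

15/34 3/5 -15/68 -177/170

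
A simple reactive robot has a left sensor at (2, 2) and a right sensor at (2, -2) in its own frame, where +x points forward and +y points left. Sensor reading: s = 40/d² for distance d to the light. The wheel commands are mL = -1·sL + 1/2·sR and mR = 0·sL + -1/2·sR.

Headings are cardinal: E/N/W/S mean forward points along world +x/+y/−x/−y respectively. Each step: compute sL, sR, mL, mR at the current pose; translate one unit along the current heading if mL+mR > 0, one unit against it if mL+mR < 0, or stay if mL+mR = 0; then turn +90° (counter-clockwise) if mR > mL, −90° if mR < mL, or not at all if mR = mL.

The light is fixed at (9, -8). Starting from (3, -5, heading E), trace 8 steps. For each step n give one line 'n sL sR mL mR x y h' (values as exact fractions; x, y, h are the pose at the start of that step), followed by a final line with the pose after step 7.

n=0: pose=(3,-5,E); sL=40/41, sR=40/17; mL=140/697, mR=-20/17; mL+mR=-40/41 → advance -1; mR−mL=-960/697 → turn -1·90°
n=1: pose=(2,-5,S); sL=20/13, sR=20/41; mL=-690/533, mR=-10/41; mL+mR=-20/13 → advance -1; mR−mL=560/533 → turn +1·90°
n=2: pose=(2,-4,E); sL=40/61, sR=40/29; mL=60/1769, mR=-20/29; mL+mR=-40/61 → advance -1; mR−mL=-1280/1769 → turn -1·90°
n=3: pose=(1,-4,S); sL=1, sR=5/13; mL=-21/26, mR=-5/26; mL+mR=-1 → advance -1; mR−mL=8/13 → turn +1·90°
n=4: pose=(1,-3,E); sL=8/17, sR=8/9; mL=-4/153, mR=-4/9; mL+mR=-8/17 → advance -1; mR−mL=-64/153 → turn -1·90°
n=5: pose=(0,-3,S); sL=20/29, sR=4/13; mL=-202/377, mR=-2/13; mL+mR=-20/29 → advance -1; mR−mL=144/377 → turn +1·90°
n=6: pose=(0,-2,E); sL=40/113, sR=8/13; mL=-68/1469, mR=-4/13; mL+mR=-40/113 → advance -1; mR−mL=-384/1469 → turn -1·90°
n=7: pose=(-1,-2,S); sL=1/2, sR=1/4; mL=-3/8, mR=-1/8; mL+mR=-1/2 → advance -1; mR−mL=1/4 → turn +1·90°

0 40/41 40/17 140/697 -20/17 3 -5 E
1 20/13 20/41 -690/533 -10/41 2 -5 S
2 40/61 40/29 60/1769 -20/29 2 -4 E
3 1 5/13 -21/26 -5/26 1 -4 S
4 8/17 8/9 -4/153 -4/9 1 -3 E
5 20/29 4/13 -202/377 -2/13 0 -3 S
6 40/113 8/13 -68/1469 -4/13 0 -2 E
7 1/2 1/4 -3/8 -1/8 -1 -2 S
final -1 -1 E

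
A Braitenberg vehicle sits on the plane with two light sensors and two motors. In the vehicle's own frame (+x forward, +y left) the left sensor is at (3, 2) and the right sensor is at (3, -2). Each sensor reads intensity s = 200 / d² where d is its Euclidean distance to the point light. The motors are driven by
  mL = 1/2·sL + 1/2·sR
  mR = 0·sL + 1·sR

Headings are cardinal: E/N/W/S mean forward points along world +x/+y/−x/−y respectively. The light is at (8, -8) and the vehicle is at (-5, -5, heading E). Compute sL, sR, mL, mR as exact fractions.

left sensor world pos  = (-2, -3); dL² = 125
right sensor world pos = (-2, -7); dR² = 101
sL = 200/125 = 8/5
sR = 200/101 = 200/101
mL = 1/2·sL + 1/2·sR = 904/505
mR = 0·sL + 1·sR = 200/101

8/5 200/101 904/505 200/101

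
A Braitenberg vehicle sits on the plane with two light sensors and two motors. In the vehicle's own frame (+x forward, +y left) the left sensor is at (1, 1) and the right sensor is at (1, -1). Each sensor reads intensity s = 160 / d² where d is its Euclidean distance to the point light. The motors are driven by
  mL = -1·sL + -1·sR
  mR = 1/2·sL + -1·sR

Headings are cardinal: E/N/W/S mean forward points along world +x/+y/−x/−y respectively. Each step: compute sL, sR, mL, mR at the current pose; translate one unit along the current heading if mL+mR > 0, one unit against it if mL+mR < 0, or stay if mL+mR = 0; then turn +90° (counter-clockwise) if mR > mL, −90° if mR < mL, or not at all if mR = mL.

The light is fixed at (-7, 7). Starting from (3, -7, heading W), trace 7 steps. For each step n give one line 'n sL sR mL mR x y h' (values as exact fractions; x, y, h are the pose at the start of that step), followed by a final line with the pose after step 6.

0 80/153 16/25 -4448/3825 -1448/3825 3 -7 W
1 160/369 32/65 -22208/23985 -6608/23985 4 -7 S
2 5/9 8/17 -157/153 -59/306 4 -6 E
3 32/45 32/53 -3136/2385 -592/2385 3 -6 N
4 80/153 16/25 -4448/3825 -1448/3825 3 -7 W
5 160/369 32/65 -22208/23985 -6608/23985 4 -7 S
6 5/9 8/17 -157/153 -59/306 4 -6 E
final 3 -6 N

n=0: pose=(3,-7,W); sL=80/153, sR=16/25; mL=-4448/3825, mR=-1448/3825; mL+mR=-5896/3825 → advance -1; mR−mL=40/51 → turn +1·90°
n=1: pose=(4,-7,S); sL=160/369, sR=32/65; mL=-22208/23985, mR=-6608/23985; mL+mR=-28816/23985 → advance -1; mR−mL=80/123 → turn +1·90°
n=2: pose=(4,-6,E); sL=5/9, sR=8/17; mL=-157/153, mR=-59/306; mL+mR=-373/306 → advance -1; mR−mL=5/6 → turn +1·90°
n=3: pose=(3,-6,N); sL=32/45, sR=32/53; mL=-3136/2385, mR=-592/2385; mL+mR=-3728/2385 → advance -1; mR−mL=16/15 → turn +1·90°
n=4: pose=(3,-7,W); sL=80/153, sR=16/25; mL=-4448/3825, mR=-1448/3825; mL+mR=-5896/3825 → advance -1; mR−mL=40/51 → turn +1·90°
n=5: pose=(4,-7,S); sL=160/369, sR=32/65; mL=-22208/23985, mR=-6608/23985; mL+mR=-28816/23985 → advance -1; mR−mL=80/123 → turn +1·90°
n=6: pose=(4,-6,E); sL=5/9, sR=8/17; mL=-157/153, mR=-59/306; mL+mR=-373/306 → advance -1; mR−mL=5/6 → turn +1·90°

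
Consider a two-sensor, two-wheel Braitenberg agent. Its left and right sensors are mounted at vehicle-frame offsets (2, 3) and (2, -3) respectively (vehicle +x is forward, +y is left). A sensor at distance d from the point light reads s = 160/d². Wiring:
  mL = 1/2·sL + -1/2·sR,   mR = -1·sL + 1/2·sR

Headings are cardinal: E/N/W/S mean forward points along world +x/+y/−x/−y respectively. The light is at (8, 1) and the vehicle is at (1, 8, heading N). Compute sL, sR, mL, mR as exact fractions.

left sensor world pos  = (-2, 10); dL² = 181
right sensor world pos = (4, 10); dR² = 97
sL = 160/181 = 160/181
sR = 160/97 = 160/97
mL = 1/2·sL + -1/2·sR = -6720/17557
mR = -1·sL + 1/2·sR = -1040/17557

160/181 160/97 -6720/17557 -1040/17557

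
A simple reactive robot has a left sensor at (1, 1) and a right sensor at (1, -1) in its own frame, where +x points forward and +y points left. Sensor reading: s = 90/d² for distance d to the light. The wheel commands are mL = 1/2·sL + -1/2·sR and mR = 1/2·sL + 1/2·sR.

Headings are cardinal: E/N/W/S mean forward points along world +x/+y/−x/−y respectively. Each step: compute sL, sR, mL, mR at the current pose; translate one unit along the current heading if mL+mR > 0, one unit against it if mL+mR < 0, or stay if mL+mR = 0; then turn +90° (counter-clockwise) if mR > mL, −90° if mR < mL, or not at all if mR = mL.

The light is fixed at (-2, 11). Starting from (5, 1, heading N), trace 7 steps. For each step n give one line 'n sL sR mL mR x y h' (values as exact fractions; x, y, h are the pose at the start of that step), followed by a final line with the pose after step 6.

n=0: pose=(5,1,N); sL=10/13, sR=18/29; mL=28/377, mR=262/377; mL+mR=10/13 → advance +1; mR−mL=18/29 → turn +1·90°
n=1: pose=(5,2,W); sL=45/68, sR=9/10; mL=-81/680, mR=531/680; mL+mR=45/68 → advance +1; mR−mL=9/10 → turn +1·90°
n=2: pose=(4,2,S); sL=90/149, sR=18/25; mL=-216/3725, mR=2466/3725; mL+mR=90/149 → advance +1; mR−mL=18/25 → turn +1·90°
n=3: pose=(4,1,E); sL=9/13, sR=9/17; mL=18/221, mR=135/221; mL+mR=9/13 → advance +1; mR−mL=9/17 → turn +1·90°
n=4: pose=(5,1,N); sL=10/13, sR=18/29; mL=28/377, mR=262/377; mL+mR=10/13 → advance +1; mR−mL=18/29 → turn +1·90°
n=5: pose=(5,2,W); sL=45/68, sR=9/10; mL=-81/680, mR=531/680; mL+mR=45/68 → advance +1; mR−mL=9/10 → turn +1·90°
n=6: pose=(4,2,S); sL=90/149, sR=18/25; mL=-216/3725, mR=2466/3725; mL+mR=90/149 → advance +1; mR−mL=18/25 → turn +1·90°

0 10/13 18/29 28/377 262/377 5 1 N
1 45/68 9/10 -81/680 531/680 5 2 W
2 90/149 18/25 -216/3725 2466/3725 4 2 S
3 9/13 9/17 18/221 135/221 4 1 E
4 10/13 18/29 28/377 262/377 5 1 N
5 45/68 9/10 -81/680 531/680 5 2 W
6 90/149 18/25 -216/3725 2466/3725 4 2 S
final 4 1 E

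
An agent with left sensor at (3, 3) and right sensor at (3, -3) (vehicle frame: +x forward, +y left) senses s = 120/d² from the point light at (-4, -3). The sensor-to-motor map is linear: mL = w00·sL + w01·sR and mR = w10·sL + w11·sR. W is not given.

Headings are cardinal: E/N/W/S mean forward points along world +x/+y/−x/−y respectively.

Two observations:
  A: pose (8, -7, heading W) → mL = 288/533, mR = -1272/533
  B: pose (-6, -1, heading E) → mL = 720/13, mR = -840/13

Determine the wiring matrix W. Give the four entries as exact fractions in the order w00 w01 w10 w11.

obs A: pose=(8,-7,W) → sL=12/13, sR=60/41, mL=288/533, mR=-1272/533
obs B: pose=(-6,-1,E) → sL=60/13, sR=60, mL=720/13, mR=-840/13
sensor matrix S = [[12/13, 60/41], [60/13, 60]]; det S = 25920/533
solve [mL_A; mL_B] = S·[w00; w01] and [mR_A; mR_B] = S·[w10; w11]:
  w00 = -1, w01 = 1, w10 = -1, w11 = -1

-1 1 -1 -1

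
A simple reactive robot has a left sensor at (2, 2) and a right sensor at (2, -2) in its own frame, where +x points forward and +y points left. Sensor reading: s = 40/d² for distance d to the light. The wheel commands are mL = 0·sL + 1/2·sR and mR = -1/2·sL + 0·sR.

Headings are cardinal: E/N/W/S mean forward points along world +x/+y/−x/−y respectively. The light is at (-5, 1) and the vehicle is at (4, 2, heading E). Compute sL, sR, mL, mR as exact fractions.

4/13 20/61 10/61 -2/13

left sensor world pos  = (6, 4); dL² = 130
right sensor world pos = (6, 0); dR² = 122
sL = 40/130 = 4/13
sR = 40/122 = 20/61
mL = 0·sL + 1/2·sR = 10/61
mR = -1/2·sL + 0·sR = -2/13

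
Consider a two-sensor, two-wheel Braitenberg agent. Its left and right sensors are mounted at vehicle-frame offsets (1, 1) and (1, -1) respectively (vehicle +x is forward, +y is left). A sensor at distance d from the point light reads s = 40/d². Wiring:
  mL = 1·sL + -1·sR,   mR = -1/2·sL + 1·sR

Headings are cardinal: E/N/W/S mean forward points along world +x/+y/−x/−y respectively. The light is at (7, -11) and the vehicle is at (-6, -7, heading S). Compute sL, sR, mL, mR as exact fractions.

left sensor world pos  = (-5, -8); dL² = 153
right sensor world pos = (-7, -8); dR² = 205
sL = 40/153 = 40/153
sR = 40/205 = 8/41
mL = 1·sL + -1·sR = 416/6273
mR = -1/2·sL + 1·sR = 404/6273

40/153 8/41 416/6273 404/6273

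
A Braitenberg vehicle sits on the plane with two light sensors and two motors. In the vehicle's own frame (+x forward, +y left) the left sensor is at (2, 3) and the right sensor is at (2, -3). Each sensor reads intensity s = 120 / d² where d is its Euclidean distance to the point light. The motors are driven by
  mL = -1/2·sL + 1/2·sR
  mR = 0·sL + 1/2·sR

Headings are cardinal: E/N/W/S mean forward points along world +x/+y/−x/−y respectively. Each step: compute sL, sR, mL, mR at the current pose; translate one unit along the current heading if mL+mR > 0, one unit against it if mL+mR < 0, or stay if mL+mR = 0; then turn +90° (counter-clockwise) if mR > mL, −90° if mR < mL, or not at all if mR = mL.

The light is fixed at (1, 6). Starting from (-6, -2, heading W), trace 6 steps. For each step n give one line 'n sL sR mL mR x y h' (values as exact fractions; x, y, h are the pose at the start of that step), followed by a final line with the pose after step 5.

0 60/101 60/53 1440/5353 30/53 -6 -2 W
1 24/25 120/221 -1152/5525 60/221 -7 -2 S
2 5/3 2/3 -1/2 1/3 -7 -3 E
3 120/193 24/17 1296/3281 12/17 -8 -3 N
4 60/121 60/73 1440/8833 30/73 -8 -2 W
5 120/149 120/269 -7200/40081 60/269 -9 -2 S
final -9 -3 E

n=0: pose=(-6,-2,W); sL=60/101, sR=60/53; mL=1440/5353, mR=30/53; mL+mR=4470/5353 → advance +1; mR−mL=30/101 → turn +1·90°
n=1: pose=(-7,-2,S); sL=24/25, sR=120/221; mL=-1152/5525, mR=60/221; mL+mR=348/5525 → advance +1; mR−mL=12/25 → turn +1·90°
n=2: pose=(-7,-3,E); sL=5/3, sR=2/3; mL=-1/2, mR=1/3; mL+mR=-1/6 → advance -1; mR−mL=5/6 → turn +1·90°
n=3: pose=(-8,-3,N); sL=120/193, sR=24/17; mL=1296/3281, mR=12/17; mL+mR=3612/3281 → advance +1; mR−mL=60/193 → turn +1·90°
n=4: pose=(-8,-2,W); sL=60/121, sR=60/73; mL=1440/8833, mR=30/73; mL+mR=5070/8833 → advance +1; mR−mL=30/121 → turn +1·90°
n=5: pose=(-9,-2,S); sL=120/149, sR=120/269; mL=-7200/40081, mR=60/269; mL+mR=1740/40081 → advance +1; mR−mL=60/149 → turn +1·90°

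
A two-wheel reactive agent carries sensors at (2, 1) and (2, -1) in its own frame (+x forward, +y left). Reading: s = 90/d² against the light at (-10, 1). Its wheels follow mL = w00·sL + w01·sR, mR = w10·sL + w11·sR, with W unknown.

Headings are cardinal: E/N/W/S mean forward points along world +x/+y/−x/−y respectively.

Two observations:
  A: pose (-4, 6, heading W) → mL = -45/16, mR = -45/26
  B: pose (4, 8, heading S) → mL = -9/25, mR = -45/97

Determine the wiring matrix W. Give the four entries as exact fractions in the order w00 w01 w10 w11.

-1 0 0 -1

obs A: pose=(-4,6,W) → sL=45/16, sR=45/26, mL=-45/16, mR=-45/26
obs B: pose=(4,8,S) → sL=9/25, sR=45/97, mL=-9/25, mR=-45/97
sensor matrix S = [[45/16, 45/26], [9/25, 45/97]]; det S = 68769/100880
solve [mL_A; mL_B] = S·[w00; w01] and [mR_A; mR_B] = S·[w10; w11]:
  w00 = -1, w01 = 0, w10 = 0, w11 = -1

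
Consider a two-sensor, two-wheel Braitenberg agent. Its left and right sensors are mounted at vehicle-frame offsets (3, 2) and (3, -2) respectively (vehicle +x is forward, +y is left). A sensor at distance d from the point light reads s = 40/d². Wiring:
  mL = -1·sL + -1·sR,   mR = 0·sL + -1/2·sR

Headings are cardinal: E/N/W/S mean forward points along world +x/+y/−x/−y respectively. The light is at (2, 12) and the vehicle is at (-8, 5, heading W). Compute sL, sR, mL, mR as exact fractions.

4/25 20/97 -888/2425 -10/97

left sensor world pos  = (-11, 3); dL² = 250
right sensor world pos = (-11, 7); dR² = 194
sL = 40/250 = 4/25
sR = 40/194 = 20/97
mL = -1·sL + -1·sR = -888/2425
mR = 0·sL + -1/2·sR = -10/97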